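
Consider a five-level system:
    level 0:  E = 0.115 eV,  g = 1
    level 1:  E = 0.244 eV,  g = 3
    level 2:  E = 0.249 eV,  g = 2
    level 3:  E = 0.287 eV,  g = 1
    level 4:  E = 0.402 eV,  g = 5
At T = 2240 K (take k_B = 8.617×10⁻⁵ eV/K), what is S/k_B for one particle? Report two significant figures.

2.4

k_BT = 8.617×10⁻⁵ × 2240 K = 0.1930 eV.
Eᵢ/kT = 0.5959, 1.264, 1.290, 1.487, 2.083.
Z = Σ gᵢe^(−Eᵢ/kT) = 1·e^(−0.5959) + 3·e^(−1.264) + 2·e^(−1.290) + 1·e^(−1.487) + 5·e^(−2.083) = 0.5511 + 0.8476 + 0.5505 + 0.2260 + 0.6228 = 2.798.
⟨E⟩ = Σ EᵢPᵢ = 0.2582 eV.
S/k_B = ln Z + ⟨E⟩/kT = ln(2.798) + 0.2582/0.1930 = 1.029 + 1.338 = 2.4.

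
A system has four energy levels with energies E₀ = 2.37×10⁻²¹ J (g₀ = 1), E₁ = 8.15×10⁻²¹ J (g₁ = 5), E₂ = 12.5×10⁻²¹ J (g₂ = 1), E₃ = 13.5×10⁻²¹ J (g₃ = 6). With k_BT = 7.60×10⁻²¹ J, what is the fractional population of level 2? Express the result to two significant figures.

0.053

Eᵢ/kT = 0.3118, 1.072, 1.645, 1.776.
Z = Σ gᵢe^(−Eᵢ/kT) = 1·e^(−0.3118) + 5·e^(−1.072) + 1·e^(−1.645) + 6·e^(−1.776) = 0.7321 + 1.712 + 0.1930 + 1.016 = 3.653.
P₂ = g₂ e^(−E₂/kT) / Z = 0.1930/3.653 = 0.053.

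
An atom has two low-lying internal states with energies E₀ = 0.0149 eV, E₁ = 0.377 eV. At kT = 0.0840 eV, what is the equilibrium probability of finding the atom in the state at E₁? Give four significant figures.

0.01325

Eᵢ/kT = 0.177381, 4.48810.
Z = Σ e^(−Eᵢ/kT) = e^(−0.177381) + e^(−4.48810) = 0.837461 + 0.0112420 = 0.848703.
P₁ = e^(−E₁/kT) / Z = 0.0112420/0.848703 = 0.01325.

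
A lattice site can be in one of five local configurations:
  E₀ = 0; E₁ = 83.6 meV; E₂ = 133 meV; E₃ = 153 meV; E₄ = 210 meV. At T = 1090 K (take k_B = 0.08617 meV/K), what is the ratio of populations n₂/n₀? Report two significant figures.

k_BT = 0.08617 × 1090 K = 93.93 meV.
n₂/n₀ = exp[−(E₂−E₀)/kT] = exp(−(133 meV)/(93.93 meV)) = exp(-1.416) = 0.24.

0.24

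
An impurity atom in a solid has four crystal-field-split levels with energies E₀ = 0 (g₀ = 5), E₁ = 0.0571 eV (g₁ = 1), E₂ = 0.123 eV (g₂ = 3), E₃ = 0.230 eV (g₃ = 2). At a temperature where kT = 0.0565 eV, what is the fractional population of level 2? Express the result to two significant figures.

0.059

Eᵢ/kT = 0, 1.011, 2.177, 4.071.
Z = Σ gᵢe^(−Eᵢ/kT) = 5·e^(−0) + 1·e^(−1.011) + 3·e^(−2.177) + 2·e^(−4.071) = 5.000 + 0.3639 + 0.3401 + 0.03412 = 5.738.
P₂ = g₂ e^(−E₂/kT) / Z = 0.3401/5.738 = 0.059.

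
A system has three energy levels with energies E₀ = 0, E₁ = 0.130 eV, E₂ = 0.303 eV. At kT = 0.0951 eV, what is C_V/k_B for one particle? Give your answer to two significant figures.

0.55

Eᵢ/kT = 0, 1.367, 3.186.
Z = Σ e^(−Eᵢ/kT) = e^(−0) + e^(−1.367) + e^(−3.186) = 1.000 + 0.2549 + 0.04134 = 1.296.
⟨E⟩ = 0.03523 eV, ⟨E²⟩ = 0.006252 eV².
C_V/k_B = (⟨E²⟩ − ⟨E⟩²)/(kT)² = (0.006252 − 0.001241)/0.009044 = 0.55.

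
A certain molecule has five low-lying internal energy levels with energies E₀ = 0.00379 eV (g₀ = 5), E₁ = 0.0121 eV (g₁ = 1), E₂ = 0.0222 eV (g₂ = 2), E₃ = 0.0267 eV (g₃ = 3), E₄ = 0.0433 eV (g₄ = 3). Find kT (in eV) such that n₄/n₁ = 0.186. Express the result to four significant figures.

n₄/n₁ = (g₄/g₁) exp[−(E₄−E₁)/kT] = 0.186.
⇒ (E₄−E₁)/kT = ln((3/1)/0.186) = ln(16.1290) = 2.78062.
kT = 0.0312 eV / 2.78062 = 0.01122 eV.

0.01122 eV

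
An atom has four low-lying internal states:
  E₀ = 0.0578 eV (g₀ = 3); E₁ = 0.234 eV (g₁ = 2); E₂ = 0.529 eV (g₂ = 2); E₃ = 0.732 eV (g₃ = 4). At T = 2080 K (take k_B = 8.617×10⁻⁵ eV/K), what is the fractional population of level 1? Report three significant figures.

0.188

k_BT = 8.617×10⁻⁵ × 2080 K = 0.17923 eV.
Eᵢ/kT = 0.32249, 1.3056, 2.9515, 4.0841.
Z = Σ gᵢe^(−Eᵢ/kT) = 3·e^(−0.32249) + 2·e^(−1.3056) + 2·e^(−2.9515) + 4·e^(−4.0841) = 2.1730 + 0.54202 + 0.10452 + 0.067353 = 2.8869.
P₁ = g₁ e^(−E₁/kT) / Z = 0.54202/2.8869 = 0.188.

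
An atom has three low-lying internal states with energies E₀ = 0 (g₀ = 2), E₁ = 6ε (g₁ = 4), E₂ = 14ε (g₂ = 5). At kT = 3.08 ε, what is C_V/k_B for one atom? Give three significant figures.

0.977

Eᵢ/kT = 0, 1.9481, 4.5455.
Z = Σ gᵢe^(−Eᵢ/kT) = 2·e^(−0) + 4·e^(−1.9481) + 5·e^(−4.5455) = 2.0000 + 0.57018 + 0.053074 = 2.6233.
⟨E⟩ = 1.5874 ε, ⟨E²⟩ = 11.790 ε².
C_V/k_B = (⟨E²⟩ − ⟨E⟩²)/(kT)² = (11.790 − 2.5198)/9.4864 = 0.977.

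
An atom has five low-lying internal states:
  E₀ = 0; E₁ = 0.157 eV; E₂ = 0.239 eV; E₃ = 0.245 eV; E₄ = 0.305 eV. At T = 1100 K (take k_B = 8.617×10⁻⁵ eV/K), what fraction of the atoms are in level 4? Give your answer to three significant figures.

0.0289

k_BT = 8.617×10⁻⁵ × 1100 K = 0.094787 eV.
Eᵢ/kT = 0, 1.6563, 2.5214, 2.5847, 3.2177.
Z = Σ e^(−Eᵢ/kT) = e^(−0) + e^(−1.6563) + e^(−2.5214) + e^(−2.5847) + e^(−3.2177) = 1.0000 + 0.19084 + 0.080347 + 0.075419 + 0.040047 = 1.3867.
P₄ = e^(−E₄/kT) / Z = 0.040047/1.3867 = 0.0289.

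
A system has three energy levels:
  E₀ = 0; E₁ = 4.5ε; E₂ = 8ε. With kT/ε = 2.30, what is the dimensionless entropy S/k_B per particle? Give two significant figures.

0.49

Eᵢ/kT = 0, 1.957, 3.478.
Z = Σ e^(−Eᵢ/kT) = e^(−0) + e^(−1.957) + e^(−3.478) = 1.000 + 0.1413 + 0.03087 = 1.172.
⟨E⟩ = Σ EᵢPᵢ = 0.7533 ε.
S/k_B = ln Z + ⟨E⟩/kT = ln(1.172) + 0.7533/2.30 = 0.1587 + 0.3275 = 0.49.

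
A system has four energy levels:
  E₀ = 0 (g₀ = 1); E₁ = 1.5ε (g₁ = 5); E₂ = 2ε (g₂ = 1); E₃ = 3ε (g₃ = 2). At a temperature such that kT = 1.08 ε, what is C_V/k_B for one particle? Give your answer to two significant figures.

Eᵢ/kT = 0, 1.389, 1.852, 2.778.
Z = Σ gᵢe^(−Eᵢ/kT) = 1·e^(−0) + 5·e^(−1.389) + 1·e^(−1.852) + 2·e^(−2.778) = 1.000 + 1.247 + 0.1569 + 0.1243 = 2.528.
⟨E⟩ = 1.012 ε, ⟨E²⟩ = 1.801 ε².
C_V/k_B = (⟨E²⟩ − ⟨E⟩²)/(kT)² = (1.801 − 1.024)/1.166 = 0.67.

0.67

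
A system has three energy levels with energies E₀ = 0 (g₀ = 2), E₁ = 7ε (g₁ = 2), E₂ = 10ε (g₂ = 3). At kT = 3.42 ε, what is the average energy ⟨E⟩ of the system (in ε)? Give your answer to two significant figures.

Eᵢ/kT = 0, 2.047, 2.924.
Z = Σ gᵢe^(−Eᵢ/kT) = 2·e^(−0) + 2·e^(−2.047) + 3·e^(−2.924) = 2.000 + 0.2582 + 0.1612 = 2.419.
⟨E⟩ = Σ Eᵢ gᵢe^(−Eᵢ/kT) / Z = (0·2.000 + 7·0.2582 + 10·0.1612) / 2.419 = 1.4 ε.

1.4 ε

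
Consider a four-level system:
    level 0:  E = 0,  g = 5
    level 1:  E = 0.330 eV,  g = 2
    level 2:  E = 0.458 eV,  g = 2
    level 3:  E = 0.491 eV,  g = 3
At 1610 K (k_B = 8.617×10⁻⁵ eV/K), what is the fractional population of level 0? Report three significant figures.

0.935

k_BT = 8.617×10⁻⁵ × 1610 K = 0.13873 eV.
Eᵢ/kT = 0, 2.3787, 3.3014, 3.5392.
Z = Σ gᵢe^(−Eᵢ/kT) = 5·e^(−0) + 2·e^(−2.3787) + 2·e^(−3.3014) + 3·e^(−3.5392) = 5.0000 + 0.18534 + 0.073663 + 0.087110 = 5.3461.
P₀ = g₀ e^(−E₀/kT) / Z = 5.0000/5.3461 = 0.935.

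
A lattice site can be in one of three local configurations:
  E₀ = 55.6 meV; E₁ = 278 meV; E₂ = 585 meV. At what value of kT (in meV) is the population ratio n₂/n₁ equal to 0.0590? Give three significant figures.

n₂/n₁ = exp[−(E₂−E₁)/kT] = 0.0590.
⇒ (E₂−E₁)/kT = ln(1/0.0590) = ln(16.949) = 2.8302.
kT = 307 meV / 2.8302 = 108 meV.

108 meV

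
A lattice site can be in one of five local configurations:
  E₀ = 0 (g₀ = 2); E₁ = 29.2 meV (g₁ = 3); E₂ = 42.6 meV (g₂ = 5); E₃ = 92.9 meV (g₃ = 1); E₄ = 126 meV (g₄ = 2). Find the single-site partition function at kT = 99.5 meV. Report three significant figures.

Z = 8.45

Eᵢ/kT = 0, 0.29347, 0.42814, 0.93367, 1.2663.
Z = Σ gᵢe^(−Eᵢ/kT) = 2·e^(−0) + 3·e^(−0.29347) + 5·e^(−0.42814) + 1·e^(−0.93367) + 2·e^(−1.2663) = 2.0000 + 2.2370 + 3.2586 + 0.39311 + 0.56375 = 8.4525.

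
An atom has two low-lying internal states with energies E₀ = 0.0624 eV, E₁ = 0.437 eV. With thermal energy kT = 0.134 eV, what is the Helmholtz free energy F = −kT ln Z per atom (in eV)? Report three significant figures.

0.0545 eV

Eᵢ/kT = 0.46567, 3.2612.
Z = Σ e^(−Eᵢ/kT) = e^(−0.46567) + e^(−3.2612) = 0.62771 + 0.038342 = 0.66605.
F = −kT ln Z = −0.134 × ln(0.66605) = −0.134 × -0.40639 = 0.0545 eV.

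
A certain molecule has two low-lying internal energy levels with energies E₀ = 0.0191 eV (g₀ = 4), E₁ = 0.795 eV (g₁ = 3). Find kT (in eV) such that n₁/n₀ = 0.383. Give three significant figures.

n₁/n₀ = (g₁/g₀) exp[−(E₁−E₀)/kT] = 0.383.
⇒ (E₁−E₀)/kT = ln((3/4)/0.383) = ln(1.9582) = 0.67203.
kT = 0.7759 eV / 0.67203 = 1.15 eV.

1.15 eV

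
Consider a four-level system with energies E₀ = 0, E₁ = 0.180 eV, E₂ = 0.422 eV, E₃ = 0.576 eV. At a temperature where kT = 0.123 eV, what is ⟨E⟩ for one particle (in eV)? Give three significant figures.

Eᵢ/kT = 0, 1.4634, 3.4309, 4.6829.
Z = Σ e^(−Eᵢ/kT) = e^(−0) + e^(−1.4634) + e^(−3.4309) + e^(−4.6829) = 1.0000 + 0.23145 + 0.032358 + 0.0092521 = 1.2731.
⟨E⟩ = Σ Eᵢ e^(−Eᵢ/kT) / Z = (0·1.0000 + 0.180·0.23145 + 0.422·0.032358 + 0.576·0.0092521) / 1.2731 = 0.0476 eV.

0.0476 eV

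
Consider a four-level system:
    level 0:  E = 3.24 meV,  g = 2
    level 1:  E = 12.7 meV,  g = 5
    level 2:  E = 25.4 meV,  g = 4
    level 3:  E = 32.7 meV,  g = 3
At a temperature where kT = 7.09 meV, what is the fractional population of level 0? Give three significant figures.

Eᵢ/kT = 0.45698, 1.7913, 3.5825, 4.6121.
Z = Σ gᵢe^(−Eᵢ/kT) = 2·e^(−0.45698) + 5·e^(−1.7913) + 4·e^(−3.5825) + 3·e^(−4.6121) = 1.2664 + 0.83372 + 0.11122 + 0.029793 = 2.2411.
P₀ = g₀ e^(−E₀/kT) / Z = 1.2664/2.2411 = 0.565.

0.565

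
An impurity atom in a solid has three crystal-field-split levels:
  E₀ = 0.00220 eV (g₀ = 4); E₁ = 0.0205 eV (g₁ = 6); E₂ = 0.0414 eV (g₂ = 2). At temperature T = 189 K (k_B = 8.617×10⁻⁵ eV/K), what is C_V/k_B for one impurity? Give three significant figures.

0.389

k_BT = 8.617×10⁻⁵ × 189 K = 0.016286 eV.
Eᵢ/kT = 0.13509, 1.2587, 2.5421.
Z = Σ gᵢe^(−Eᵢ/kT) = 4·e^(−0.13509) + 6·e^(−1.2587) + 2·e^(−2.5421) = 3.4945 + 1.7041 + 0.15740 = 5.3560.
⟨E⟩ = 0.0091744 eV, ⟨E²⟩ = 0.00018724 eV².
C_V/k_B = (⟨E²⟩ − ⟨E⟩²)/(kT)² = (0.00018724 − 0.000084170)/0.00026523 = 0.389.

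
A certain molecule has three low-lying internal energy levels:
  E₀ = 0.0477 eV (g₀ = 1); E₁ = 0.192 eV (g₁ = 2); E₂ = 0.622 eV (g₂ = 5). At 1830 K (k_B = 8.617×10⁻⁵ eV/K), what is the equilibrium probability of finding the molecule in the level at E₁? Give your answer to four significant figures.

k_BT = 8.617×10⁻⁵ × 1830 K = 0.157691 eV.
Eᵢ/kT = 0.302490, 1.21757, 3.94442.
Z = Σ gᵢe^(−Eᵢ/kT) = 1·e^(−0.302490) + 2·e^(−1.21757) + 5·e^(−3.94442) = 0.738976 + 0.591897 + 0.0968122 = 1.42769.
P₁ = g₁ e^(−E₁/kT) / Z = 0.591897/1.42769 = 0.4146.

0.4146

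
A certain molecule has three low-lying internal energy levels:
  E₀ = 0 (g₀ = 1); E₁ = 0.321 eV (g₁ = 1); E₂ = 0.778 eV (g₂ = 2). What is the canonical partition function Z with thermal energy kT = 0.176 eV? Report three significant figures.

Z = 1.19

Eᵢ/kT = 0, 1.8239, 4.4205.
Z = Σ gᵢe^(−Eᵢ/kT) = 1·e^(−0) + 1·e^(−1.8239) + 2·e^(−4.4205) = 1.0000 + 0.16140 + 0.024056 = 1.1855.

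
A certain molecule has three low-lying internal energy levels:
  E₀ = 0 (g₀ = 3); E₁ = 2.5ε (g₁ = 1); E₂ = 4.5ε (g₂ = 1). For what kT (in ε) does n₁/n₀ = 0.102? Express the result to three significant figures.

2.11 ε

n₁/n₀ = (g₁/g₀) exp[−(E₁−E₀)/kT] = 0.102.
⇒ (E₁−E₀)/kT = ln((1/3)/0.102) = ln(3.2680) = 1.1842.
kT = 2.5ε / 1.1842 = 2.11 ε.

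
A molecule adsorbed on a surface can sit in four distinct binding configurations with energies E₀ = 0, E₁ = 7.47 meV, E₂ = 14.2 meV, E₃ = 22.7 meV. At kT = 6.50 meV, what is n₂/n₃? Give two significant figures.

3.7

n₂/n₃ = exp[−(E₂−E₃)/kT] = exp(−(-8.5 meV)/(6.50 meV)) = exp(1.308) = 3.7.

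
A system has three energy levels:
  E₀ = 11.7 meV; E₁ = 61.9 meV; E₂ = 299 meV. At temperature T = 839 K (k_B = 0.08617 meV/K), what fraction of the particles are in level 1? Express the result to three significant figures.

0.329

k_BT = 0.08617 × 839 K = 72.297 meV.
Eᵢ/kT = 0.16183, 0.85619, 4.1357.
Z = Σ e^(−Eᵢ/kT) = e^(−0.16183) + e^(−0.85619) + e^(−4.1357) = 0.85059 + 0.42478 + 0.015991 = 1.2914.
P₁ = e^(−E₁/kT) / Z = 0.42478/1.2914 = 0.329.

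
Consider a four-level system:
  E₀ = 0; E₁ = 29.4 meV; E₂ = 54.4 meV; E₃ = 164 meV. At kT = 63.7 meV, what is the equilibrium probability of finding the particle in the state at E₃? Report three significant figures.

Eᵢ/kT = 0, 0.46154, 0.85400, 2.5746.
Z = Σ e^(−Eᵢ/kT) = e^(−0) + e^(−0.46154) + e^(−0.85400) + e^(−2.5746) = 1.0000 + 0.63031 + 0.42571 + 0.076184 = 2.1322.
P₃ = e^(−E₃/kT) / Z = 0.076184/2.1322 = 0.0357.

0.0357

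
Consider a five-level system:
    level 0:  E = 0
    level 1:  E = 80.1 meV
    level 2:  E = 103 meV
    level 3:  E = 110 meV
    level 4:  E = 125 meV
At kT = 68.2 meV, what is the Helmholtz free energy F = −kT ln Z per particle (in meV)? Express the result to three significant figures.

-43.4 meV

Eᵢ/kT = 0, 1.1745, 1.5103, 1.6129, 1.8328.
Z = Σ e^(−Eᵢ/kT) = e^(−0) + e^(−1.1745) + e^(−1.5103) + e^(−1.6129) + e^(−1.8328) = 1.0000 + 0.30897 + 0.22084 + 0.19931 + 0.15997 = 1.8891.
F = −kT ln Z = −68.2 × ln(1.8891) = −68.2 × 0.63610 = -43.4 meV.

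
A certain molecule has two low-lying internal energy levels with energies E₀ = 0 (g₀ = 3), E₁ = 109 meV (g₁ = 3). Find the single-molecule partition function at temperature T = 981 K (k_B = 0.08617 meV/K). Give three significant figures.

Z = 3.83

k_BT = 0.08617 × 981 K = 84.533 meV.
Eᵢ/kT = 0, 1.2894.
Z = Σ gᵢe^(−Eᵢ/kT) = 3·e^(−0) + 3·e^(−1.2894) = 3.0000 + 0.82631 = 3.8263.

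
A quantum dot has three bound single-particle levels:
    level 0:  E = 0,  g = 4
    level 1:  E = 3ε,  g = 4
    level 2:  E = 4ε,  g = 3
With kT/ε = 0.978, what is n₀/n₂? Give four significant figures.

n₀/n₂ = (g₀/g₂) exp[−(E₀−E₂)/kT] = (4/3) × exp(−(-4ε)/(0.978ε)) = (4/3) × exp(4.08998) = 79.65.

79.65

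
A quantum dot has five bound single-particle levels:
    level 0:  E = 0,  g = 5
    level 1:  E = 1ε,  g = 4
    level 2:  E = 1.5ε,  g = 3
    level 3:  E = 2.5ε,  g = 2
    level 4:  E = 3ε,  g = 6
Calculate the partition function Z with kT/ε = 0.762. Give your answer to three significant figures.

Eᵢ/kT = 0, 1.3123, 1.9685, 3.2808, 3.9370.
Z = Σ gᵢe^(−Eᵢ/kT) = 5·e^(−0) + 4·e^(−1.3123) + 3·e^(−1.9685) + 2·e^(−3.2808) + 6·e^(−3.9370) = 5.0000 + 1.0768 + 0.41900 + 0.075196 + 0.11704 = 6.6880.

Z = 6.69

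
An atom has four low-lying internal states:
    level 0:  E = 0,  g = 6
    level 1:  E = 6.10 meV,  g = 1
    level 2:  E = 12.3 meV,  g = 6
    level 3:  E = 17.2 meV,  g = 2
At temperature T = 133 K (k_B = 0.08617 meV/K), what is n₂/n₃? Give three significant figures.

k_BT = 0.08617 × 133 K = 11.461 meV.
n₂/n₃ = (g₂/g₃) exp[−(E₂−E₃)/kT] = (6/2) × exp(−(-4.9 meV)/(11.461 meV)) = (6/2) × exp(0.42754) = 4.60.

4.60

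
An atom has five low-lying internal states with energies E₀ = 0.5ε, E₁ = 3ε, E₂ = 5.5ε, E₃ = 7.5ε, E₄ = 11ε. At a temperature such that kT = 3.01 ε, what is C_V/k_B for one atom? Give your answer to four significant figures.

0.6510

Eᵢ/kT = 0.166113, 0.996678, 1.82724, 2.49169, 3.65449.
Z = Σ e^(−Eᵢ/kT) = e^(−0.166113) + e^(−0.996678) + e^(−1.82724) + e^(−2.49169) + e^(−3.65449) = 0.846951 + 0.369104 + 0.160857 + 0.0827700 + 0.0258747 = 1.48556.
⟨E⟩ = 2.23545 ε, ⟨E²⟩ = 10.8957 ε².
C_V/k_B = (⟨E²⟩ − ⟨E⟩²)/(kT)² = (10.8957 − 4.99724)/9.06010 = 0.6510.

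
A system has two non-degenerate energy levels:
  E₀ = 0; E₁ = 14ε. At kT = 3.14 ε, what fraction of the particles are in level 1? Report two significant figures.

Eᵢ/kT = 0, 4.459.
Z = Σ e^(−Eᵢ/kT) = e^(−0) + e^(−4.459) = 1.000 + 0.01157 = 1.012.
P₁ = e^(−E₁/kT) / Z = 0.01157/1.012 = 0.011.

0.011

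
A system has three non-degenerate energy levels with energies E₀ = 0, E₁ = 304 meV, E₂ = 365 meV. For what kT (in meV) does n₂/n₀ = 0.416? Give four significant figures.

416.2 meV

n₂/n₀ = exp[−(E₂−E₀)/kT] = 0.416.
⇒ (E₂−E₀)/kT = ln(1/0.416) = ln(2.40385) = 0.877072.
kT = 365 meV / 0.877072 = 416.2 meV.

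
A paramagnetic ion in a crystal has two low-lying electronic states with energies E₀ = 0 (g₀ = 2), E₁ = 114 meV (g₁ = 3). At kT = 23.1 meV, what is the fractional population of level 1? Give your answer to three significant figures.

Eᵢ/kT = 0, 4.9351.
Z = Σ gᵢe^(−Eᵢ/kT) = 2·e^(−0) + 3·e^(−4.9351) = 2.0000 + 0.021569 = 2.0216.
P₁ = g₁ e^(−E₁/kT) / Z = 0.021569/2.0216 = 0.0107.

0.0107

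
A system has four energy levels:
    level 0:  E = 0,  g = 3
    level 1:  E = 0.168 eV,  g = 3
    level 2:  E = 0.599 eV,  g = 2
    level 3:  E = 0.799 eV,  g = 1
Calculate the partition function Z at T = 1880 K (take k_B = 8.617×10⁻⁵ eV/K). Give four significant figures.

k_BT = 8.617×10⁻⁵ × 1880 K = 0.162000 eV.
Eᵢ/kT = 0, 1.03704, 3.69753, 4.93210.
Z = Σ gᵢe^(−Eᵢ/kT) = 3·e^(−0) + 3·e^(−1.03704) + 2·e^(−3.69753) + 1·e^(−4.93210) = 3.00000 + 1.06351 + 0.0495693 + 0.00721134 = 4.12029.

Z = 4.120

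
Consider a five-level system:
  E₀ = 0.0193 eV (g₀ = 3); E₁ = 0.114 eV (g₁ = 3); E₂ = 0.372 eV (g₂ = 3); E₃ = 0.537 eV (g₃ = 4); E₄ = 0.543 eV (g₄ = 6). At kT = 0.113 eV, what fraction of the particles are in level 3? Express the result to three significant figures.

Eᵢ/kT = 0.17080, 1.0088, 3.2920, 4.7522, 4.8053.
Z = Σ gᵢe^(−Eᵢ/kT) = 3·e^(−0.17080) + 3·e^(−1.0088) + 3·e^(−3.2920) + 4·e^(−4.7522) + 6·e^(−4.8053) = 2.5290 + 1.0940 + 0.11154 + 0.034531 + 0.049117 = 3.8182.
P₃ = g₃ e^(−E₃/kT) / Z = 0.034531/3.8182 = 0.00904.

0.00904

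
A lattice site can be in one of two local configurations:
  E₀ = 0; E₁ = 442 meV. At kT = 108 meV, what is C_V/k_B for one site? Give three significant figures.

0.271

Eᵢ/kT = 0, 4.0926.
Z = Σ e^(−Eᵢ/kT) = e^(−0) + e^(−4.0926) = 1.0000 + 0.016696 = 1.0167.
⟨E⟩ = 7.2584 meV, ⟨E²⟩ = 3208.2 meV².
C_V/k_B = (⟨E²⟩ − ⟨E⟩²)/(kT)² = (3208.2 − 52.684)/11664 = 0.271.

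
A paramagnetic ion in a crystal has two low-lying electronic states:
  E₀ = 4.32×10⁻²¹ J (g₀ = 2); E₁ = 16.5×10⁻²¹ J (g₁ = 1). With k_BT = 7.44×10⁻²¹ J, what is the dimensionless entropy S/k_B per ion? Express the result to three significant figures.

0.931

Eᵢ/kT = 0.58065, 2.2177.
Z = Σ gᵢe^(−Eᵢ/kT) = 2·e^(−0.58065) + 1·e^(−2.2177) = 1.1191 + 0.10886 = 1.2280.
⟨E⟩ = Σ EᵢPᵢ = 5.3996 ×10⁻²¹ J.
S/k_B = ln Z + ⟨E⟩/kT = ln(1.2280) + 5.3996/7.44 = 0.20539 + 0.72575 = 0.931.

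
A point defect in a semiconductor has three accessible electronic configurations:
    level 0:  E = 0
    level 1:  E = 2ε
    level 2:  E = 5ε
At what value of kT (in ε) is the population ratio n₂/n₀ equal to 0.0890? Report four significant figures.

2.067 ε

n₂/n₀ = exp[−(E₂−E₀)/kT] = 0.0890.
⇒ (E₂−E₀)/kT = ln(1/0.0890) = ln(11.2360) = 2.41912.
kT = 5ε / 2.41912 = 2.067 ε.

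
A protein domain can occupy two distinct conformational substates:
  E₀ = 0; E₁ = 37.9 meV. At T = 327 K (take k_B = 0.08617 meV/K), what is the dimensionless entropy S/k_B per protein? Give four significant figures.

k_BT = 0.08617 × 327 K = 28.1776 meV.
Eᵢ/kT = 0, 1.34504.
Z = Σ e^(−Eᵢ/kT) = e^(−0) + e^(−1.34504) = 1.00000 + 0.260529 = 1.26053.
⟨E⟩ = Σ EᵢPᵢ = 7.83325 meV.
S/k_B = ln Z + ⟨E⟩/kT = ln(1.26053) + 7.83325/28.1776 = 0.231532 + 0.277996 = 0.5095.

0.5095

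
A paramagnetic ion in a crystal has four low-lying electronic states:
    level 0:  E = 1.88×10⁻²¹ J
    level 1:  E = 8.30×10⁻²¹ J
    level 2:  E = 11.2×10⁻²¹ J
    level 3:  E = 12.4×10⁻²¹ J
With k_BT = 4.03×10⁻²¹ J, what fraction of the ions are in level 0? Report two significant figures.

Eᵢ/kT = 0.4665, 2.060, 2.779, 3.077.
Z = Σ e^(−Eᵢ/kT) = e^(−0.4665) + e^(−2.060) + e^(−2.779) + e^(−3.077) = 0.6272 + 0.1275 + 0.06210 + 0.04610 = 0.8629.
P₀ = e^(−E₀/kT) / Z = 0.6272/0.8629 = 0.73.

0.73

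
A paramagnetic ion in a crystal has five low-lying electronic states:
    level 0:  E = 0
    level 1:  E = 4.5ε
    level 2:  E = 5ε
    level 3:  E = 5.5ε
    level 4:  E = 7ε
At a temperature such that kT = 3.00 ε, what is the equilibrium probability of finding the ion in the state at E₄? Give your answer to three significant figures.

0.0581

Eᵢ/kT = 0, 1.5000, 1.6667, 1.8333, 2.3333.
Z = Σ e^(−Eᵢ/kT) = e^(−0) + e^(−1.5000) + e^(−1.6667) + e^(−1.8333) + e^(−2.3333) = 1.0000 + 0.22313 + 0.18887 + 0.15989 + 0.096975 = 1.6689.
P₄ = e^(−E₄/kT) / Z = 0.096975/1.6689 = 0.0581.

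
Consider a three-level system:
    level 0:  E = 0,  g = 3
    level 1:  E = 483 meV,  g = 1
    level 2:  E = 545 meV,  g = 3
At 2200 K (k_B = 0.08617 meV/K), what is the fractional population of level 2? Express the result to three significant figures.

k_BT = 0.08617 × 2200 K = 189.57 meV.
Eᵢ/kT = 0, 2.5479, 2.8749.
Z = Σ gᵢe^(−Eᵢ/kT) = 3·e^(−0) + 1·e^(−2.5479) + 3·e^(−2.8749) = 3.0000 + 0.078246 + 0.16927 = 3.2475.
P₂ = g₂ e^(−E₂/kT) / Z = 0.16927/3.2475 = 0.0521.

0.0521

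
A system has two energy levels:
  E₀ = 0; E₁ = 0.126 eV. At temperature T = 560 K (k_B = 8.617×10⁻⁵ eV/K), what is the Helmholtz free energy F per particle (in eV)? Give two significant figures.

-0.0034 eV

k_BT = 8.617×10⁻⁵ × 560 K = 0.04826 eV.
Eᵢ/kT = 0, 2.611.
Z = Σ e^(−Eᵢ/kT) = e^(−0) + e^(−2.611) = 1.000 + 0.07346 = 1.073.
F = −kT ln Z = −0.04826 × ln(1.073) = −0.04826 × 0.07046 = -0.0034 eV.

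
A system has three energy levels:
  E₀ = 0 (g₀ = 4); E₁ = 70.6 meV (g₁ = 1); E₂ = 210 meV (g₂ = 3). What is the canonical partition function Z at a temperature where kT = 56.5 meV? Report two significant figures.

Eᵢ/kT = 0, 1.250, 3.717.
Z = Σ gᵢe^(−Eᵢ/kT) = 4·e^(−0) + 1·e^(−1.250) + 3·e^(−3.717) = 4.000 + 0.2865 + 0.07292 = 4.359.

Z = 4.4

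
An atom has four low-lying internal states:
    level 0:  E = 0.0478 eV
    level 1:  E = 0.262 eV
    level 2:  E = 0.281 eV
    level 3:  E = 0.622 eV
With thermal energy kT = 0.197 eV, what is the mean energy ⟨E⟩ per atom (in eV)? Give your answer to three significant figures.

Eᵢ/kT = 0.24264, 1.3299, 1.4264, 3.1574.
Z = Σ e^(−Eᵢ/kT) = e^(−0.24264) + e^(−1.3299) + e^(−1.4264) + e^(−3.1574) = 0.78455 + 0.26450 + 0.24017 + 0.042536 = 1.3318.
⟨E⟩ = Σ Eᵢ e^(−Eᵢ/kT) / Z = (0.0478·0.78455 + 0.262·0.26450 + 0.281·0.24017 + 0.622·0.042536) / 1.3318 = 0.151 eV.

0.151 eV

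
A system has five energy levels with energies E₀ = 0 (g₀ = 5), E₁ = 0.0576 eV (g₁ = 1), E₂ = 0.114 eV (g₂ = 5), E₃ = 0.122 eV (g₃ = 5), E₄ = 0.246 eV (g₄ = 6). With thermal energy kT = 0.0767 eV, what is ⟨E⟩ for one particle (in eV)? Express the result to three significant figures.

Eᵢ/kT = 0, 0.75098, 1.4863, 1.5906, 3.2073.
Z = Σ gᵢe^(−Eᵢ/kT) = 5·e^(−0) + 1·e^(−0.75098) + 5·e^(−1.4863) + 5·e^(−1.5906) + 6·e^(−3.2073) = 5.0000 + 0.47190 + 1.1310 + 1.0190 + 0.24279 = 7.8647.
⟨E⟩ = Σ Eᵢ gᵢe^(−Eᵢ/kT) / Z = (0·5.0000 + 0.0576·0.47190 + 0.114·1.1310 + 0.122·1.0190 + 0.246·0.24279) / 7.8647 = 0.0433 eV.

0.0433 eV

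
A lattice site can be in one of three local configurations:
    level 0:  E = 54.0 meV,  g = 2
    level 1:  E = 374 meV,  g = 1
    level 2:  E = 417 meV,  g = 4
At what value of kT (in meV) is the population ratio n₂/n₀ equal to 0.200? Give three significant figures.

n₂/n₀ = (g₂/g₀) exp[−(E₂−E₀)/kT] = 0.200.
⇒ (E₂−E₀)/kT = ln((4/2)/0.200) = ln(10.000) = 2.3026.
kT = 363.0 meV / 2.3026 = 158 meV.

158 meV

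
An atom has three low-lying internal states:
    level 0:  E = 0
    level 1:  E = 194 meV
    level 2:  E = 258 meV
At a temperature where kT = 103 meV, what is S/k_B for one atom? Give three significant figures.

0.608

Eᵢ/kT = 0, 1.8835, 2.5049.
Z = Σ e^(−Eᵢ/kT) = e^(−0) + e^(−1.8835) + e^(−2.5049) = 1.0000 + 0.15206 + 0.081684 = 1.2337.
⟨E⟩ = Σ EᵢPᵢ = 40.994 meV.
S/k_B = ln Z + ⟨E⟩/kT = ln(1.2337) + 40.994/103 = 0.21002 + 0.39800 = 0.608.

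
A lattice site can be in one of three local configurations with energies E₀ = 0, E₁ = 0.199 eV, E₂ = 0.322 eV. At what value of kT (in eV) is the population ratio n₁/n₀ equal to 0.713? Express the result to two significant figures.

n₁/n₀ = exp[−(E₁−E₀)/kT] = 0.713.
⇒ (E₁−E₀)/kT = ln(1/0.713) = ln(1.403) = 0.3386.
kT = 0.199 eV / 0.3386 = 0.59 eV.

0.59 eV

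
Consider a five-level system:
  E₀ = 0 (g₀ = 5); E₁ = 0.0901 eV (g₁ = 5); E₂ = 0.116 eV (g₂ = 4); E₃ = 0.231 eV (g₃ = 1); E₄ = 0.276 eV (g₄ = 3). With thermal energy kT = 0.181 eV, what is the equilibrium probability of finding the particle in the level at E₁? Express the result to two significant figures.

0.27

Eᵢ/kT = 0, 0.4978, 0.6409, 1.276, 1.525.
Z = Σ gᵢe^(−Eᵢ/kT) = 5·e^(−0) + 5·e^(−0.4978) + 4·e^(−0.6409) + 1·e^(−1.276) + 3·e^(−1.525) = 5.000 + 3.039 + 2.107 + 0.2792 + 0.6529 = 11.08.
P₁ = g₁ e^(−E₁/kT) / Z = 3.039/11.08 = 0.27.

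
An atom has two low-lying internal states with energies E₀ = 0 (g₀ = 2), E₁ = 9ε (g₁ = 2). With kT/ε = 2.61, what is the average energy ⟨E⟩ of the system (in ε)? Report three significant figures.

0.277 ε

Eᵢ/kT = 0, 3.4483.
Z = Σ gᵢe^(−Eᵢ/kT) = 2·e^(−0) + 2·e^(−3.4483) = 2.0000 + 0.063599 = 2.0636.
⟨E⟩ = Σ Eᵢ gᵢe^(−Eᵢ/kT) / Z = (0·2.0000 + 9·0.063599) / 2.0636 = 0.277 ε.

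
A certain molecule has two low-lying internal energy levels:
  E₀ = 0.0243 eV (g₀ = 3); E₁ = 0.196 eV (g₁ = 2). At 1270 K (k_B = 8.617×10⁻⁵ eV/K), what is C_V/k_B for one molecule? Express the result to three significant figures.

0.264

k_BT = 8.617×10⁻⁵ × 1270 K = 0.10944 eV.
Eᵢ/kT = 0.22204, 1.7909.
Z = Σ gᵢe^(−Eᵢ/kT) = 3·e^(−0.22204) + 2·e^(−1.7909) = 2.4026 + 0.33362 = 2.7362.
⟨E⟩ = 0.045235 eV, ⟨E²⟩ = 0.0052025 eV².
C_V/k_B = (⟨E²⟩ − ⟨E⟩²)/(kT)² = (0.0052025 − 0.0020462)/0.011977 = 0.264.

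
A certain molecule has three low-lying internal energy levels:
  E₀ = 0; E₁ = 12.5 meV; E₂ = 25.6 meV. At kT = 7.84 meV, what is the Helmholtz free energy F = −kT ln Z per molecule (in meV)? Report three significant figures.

-1.69 meV

Eᵢ/kT = 0, 1.5944, 3.2653.
Z = Σ e^(−Eᵢ/kT) = e^(−0) + e^(−1.5944) + e^(−3.2653) = 1.0000 + 0.20303 + 0.038185 = 1.2412.
F = −kT ln Z = −7.84 × ln(1.2412) = −7.84 × 0.21608 = -1.69 meV.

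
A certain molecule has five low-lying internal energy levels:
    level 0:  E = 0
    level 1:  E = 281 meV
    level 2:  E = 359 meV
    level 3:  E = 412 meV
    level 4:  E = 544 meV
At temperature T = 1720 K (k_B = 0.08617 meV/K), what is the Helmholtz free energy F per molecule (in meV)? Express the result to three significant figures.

-41.9 meV

k_BT = 0.08617 × 1720 K = 148.21 meV.
Eᵢ/kT = 0, 1.8960, 2.4222, 2.7798, 3.6705.
Z = Σ e^(−Eᵢ/kT) = e^(−0) + e^(−1.8960) + e^(−2.4222) + e^(−2.7798) + e^(−3.6705) = 1.0000 + 0.15017 + 0.088726 + 0.062051 + 0.025464 = 1.3264.
F = −kT ln Z = −148.21 × ln(1.3264) = −148.21 × 0.28247 = -41.9 meV.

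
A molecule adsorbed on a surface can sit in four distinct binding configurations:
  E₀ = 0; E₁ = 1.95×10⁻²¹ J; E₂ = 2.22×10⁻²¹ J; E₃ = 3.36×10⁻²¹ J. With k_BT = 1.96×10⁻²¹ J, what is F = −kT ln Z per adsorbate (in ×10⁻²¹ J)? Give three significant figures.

Eᵢ/kT = 0, 0.99490, 1.1327, 1.7143.
Z = Σ e^(−Eᵢ/kT) = e^(−0) + e^(−0.99490) + e^(−1.1327) + e^(−1.7143) = 1.0000 + 0.36976 + 0.32216 + 0.18009 = 1.8720.
F = −kT ln Z = −1.96 × ln(1.8720) = −1.96 × 0.62701 = -1.23 ×10⁻²¹ J.

-1.23 ×10⁻²¹ J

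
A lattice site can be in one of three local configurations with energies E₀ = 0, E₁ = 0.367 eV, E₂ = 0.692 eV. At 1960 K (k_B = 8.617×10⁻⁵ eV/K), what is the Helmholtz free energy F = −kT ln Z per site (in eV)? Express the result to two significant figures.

k_BT = 8.617×10⁻⁵ × 1960 K = 0.1689 eV.
Eᵢ/kT = 0, 2.173, 4.097.
Z = Σ e^(−Eᵢ/kT) = e^(−0) + e^(−2.173) + e^(−4.097) = 1.000 + 0.1138 + 0.01662 = 1.130.
F = −kT ln Z = −0.1689 × ln(1.130) = −0.1689 × 0.1222 = -0.021 eV.

-0.021 eV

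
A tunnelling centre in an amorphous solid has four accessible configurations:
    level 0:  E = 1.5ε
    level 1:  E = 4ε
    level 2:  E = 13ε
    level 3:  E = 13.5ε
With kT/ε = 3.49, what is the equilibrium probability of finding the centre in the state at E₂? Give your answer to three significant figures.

Eᵢ/kT = 0.42980, 1.1461, 3.7249, 3.8682.
Z = Σ e^(−Eᵢ/kT) = e^(−0.42980) + e^(−1.1461) + e^(−3.7249) + e^(−3.8682) = 0.65064 + 0.31787 + 0.024116 + 0.020896 = 1.0135.
P₂ = e^(−E₂/kT) / Z = 0.024116/1.0135 = 0.0238.

0.0238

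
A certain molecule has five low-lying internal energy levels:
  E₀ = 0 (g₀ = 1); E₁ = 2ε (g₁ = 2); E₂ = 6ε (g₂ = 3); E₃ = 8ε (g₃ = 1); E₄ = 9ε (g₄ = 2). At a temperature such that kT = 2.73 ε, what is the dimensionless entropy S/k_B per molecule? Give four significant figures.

Eᵢ/kT = 0, 0.732601, 2.19780, 2.93040, 3.29670.
Z = Σ gᵢe^(−Eᵢ/kT) = 1·e^(−0) + 2·e^(−0.732601) + 3·e^(−2.19780) + 1·e^(−2.93040) + 2·e^(−3.29670) = 1.00000 + 0.961314 + 0.333142 + 0.0533757 + 0.0740102 = 2.42184.
⟨E⟩ = Σ EᵢPᵢ = 2.07057 ε.
S/k_B = ln Z + ⟨E⟩/kT = ln(2.42184) + 2.07057/2.73 = 0.884528 + 0.758451 = 1.643.

1.643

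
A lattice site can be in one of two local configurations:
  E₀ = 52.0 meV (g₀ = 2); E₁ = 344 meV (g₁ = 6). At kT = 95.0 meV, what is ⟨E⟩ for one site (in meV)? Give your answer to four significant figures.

87.58 meV

Eᵢ/kT = 0.547368, 3.62105.
Z = Σ gᵢe^(−Eᵢ/kT) = 2·e^(−0.547368) + 6·e^(−3.62105) = 1.15694 + 0.160527 = 1.31747.
⟨E⟩ = Σ Eᵢ gᵢe^(−Eᵢ/kT) / Z = (52.0·1.15694 + 344·0.160527) / 1.31747 = 87.58 meV.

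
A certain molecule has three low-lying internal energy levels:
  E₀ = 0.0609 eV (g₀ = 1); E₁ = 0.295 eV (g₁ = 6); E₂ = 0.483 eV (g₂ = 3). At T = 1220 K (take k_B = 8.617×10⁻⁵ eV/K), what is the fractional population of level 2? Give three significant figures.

0.0318

k_BT = 8.617×10⁻⁵ × 1220 K = 0.10513 eV.
Eᵢ/kT = 0.57928, 2.8060, 4.5943.
Z = Σ gᵢe^(−Eᵢ/kT) = 1·e^(−0.57928) + 6·e^(−2.8060) + 3·e^(−4.5943) = 0.56030 + 0.36268 + 0.030328 = 0.95331.
P₂ = g₂ e^(−E₂/kT) / Z = 0.030328/0.95331 = 0.0318.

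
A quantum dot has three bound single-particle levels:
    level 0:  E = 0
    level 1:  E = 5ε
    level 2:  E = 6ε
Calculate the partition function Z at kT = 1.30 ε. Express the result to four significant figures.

Z = 1.031

Eᵢ/kT = 0, 3.84615, 4.61538.
Z = Σ e^(−Eᵢ/kT) = e^(−0) + e^(−3.84615) + e^(−4.61538) = 1.00000 + 0.0213618 + 0.00989842 = 1.03126.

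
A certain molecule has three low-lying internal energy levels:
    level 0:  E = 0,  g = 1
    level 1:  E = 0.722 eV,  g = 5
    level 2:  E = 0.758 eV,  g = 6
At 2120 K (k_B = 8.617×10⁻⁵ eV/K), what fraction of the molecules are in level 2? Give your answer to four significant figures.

0.07949

k_BT = 8.617×10⁻⁵ × 2120 K = 0.182680 eV.
Eᵢ/kT = 0, 3.95227, 4.14933.
Z = Σ gᵢe^(−Eᵢ/kT) = 1·e^(−0) + 5·e^(−3.95227) + 6·e^(−4.14933) = 1.00000 + 0.0960552 + 0.0946499 = 1.19071.
P₂ = g₂ e^(−E₂/kT) / Z = 0.0946499/1.19071 = 0.07949.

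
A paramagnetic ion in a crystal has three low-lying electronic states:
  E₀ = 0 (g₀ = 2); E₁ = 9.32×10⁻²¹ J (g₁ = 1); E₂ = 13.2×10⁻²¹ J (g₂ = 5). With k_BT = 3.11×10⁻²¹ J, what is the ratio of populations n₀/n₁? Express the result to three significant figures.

n₀/n₁ = (g₀/g₁) exp[−(E₀−E₁)/kT] = (2/1) × exp(−(-9.32 ×10⁻²¹ J)/(3.11 ×10⁻²¹ J)) = (2/1) × exp(2.9968) = 40.0.

40.0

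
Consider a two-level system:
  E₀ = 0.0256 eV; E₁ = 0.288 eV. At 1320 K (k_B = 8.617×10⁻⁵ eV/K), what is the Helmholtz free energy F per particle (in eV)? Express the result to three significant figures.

k_BT = 8.617×10⁻⁵ × 1320 K = 0.11374 eV.
Eᵢ/kT = 0.22507, 2.5321.
Z = Σ e^(−Eᵢ/kT) = e^(−0.22507) + e^(−2.5321) = 0.79846 + 0.079492 = 0.87795.
F = −kT ln Z = −0.11374 × ln(0.87795) = −0.11374 × -0.13017 = 0.0148 eV.

0.0148 eV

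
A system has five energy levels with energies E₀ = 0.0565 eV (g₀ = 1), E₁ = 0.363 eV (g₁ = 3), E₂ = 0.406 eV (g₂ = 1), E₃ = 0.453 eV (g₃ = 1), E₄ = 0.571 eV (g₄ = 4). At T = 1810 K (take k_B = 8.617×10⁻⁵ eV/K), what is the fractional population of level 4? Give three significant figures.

0.0843

k_BT = 8.617×10⁻⁵ × 1810 K = 0.15597 eV.
Eᵢ/kT = 0.36225, 2.3274, 2.6031, 2.9044, 3.6610.
Z = Σ gᵢe^(−Eᵢ/kT) = 1·e^(−0.36225) + 3·e^(−2.3274) + 1·e^(−2.6031) + 1·e^(−2.9044) + 4·e^(−3.6610) = 0.69611 + 0.29265 + 0.074044 + 0.054782 + 0.10283 = 1.2204.
P₄ = g₄ e^(−E₄/kT) / Z = 0.10283/1.2204 = 0.0843.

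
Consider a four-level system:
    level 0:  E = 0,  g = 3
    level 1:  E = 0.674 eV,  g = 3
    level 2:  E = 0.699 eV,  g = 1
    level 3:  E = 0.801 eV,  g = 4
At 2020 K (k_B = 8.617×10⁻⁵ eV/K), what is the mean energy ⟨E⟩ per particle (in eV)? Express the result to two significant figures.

0.028 eV

k_BT = 8.617×10⁻⁵ × 2020 K = 0.1741 eV.
Eᵢ/kT = 0, 3.871, 4.015, 4.601.
Z = Σ gᵢe^(−Eᵢ/kT) = 3·e^(−0) + 3·e^(−3.871) + 1·e^(−4.015) + 4·e^(−4.601) = 3.000 + 0.06251 + 0.01804 + 0.04017 = 3.121.
⟨E⟩ = Σ Eᵢ gᵢe^(−Eᵢ/kT) / Z = (0·3.000 + 0.674·0.06251 + 0.699·0.01804 + 0.801·0.04017) / 3.121 = 0.028 eV.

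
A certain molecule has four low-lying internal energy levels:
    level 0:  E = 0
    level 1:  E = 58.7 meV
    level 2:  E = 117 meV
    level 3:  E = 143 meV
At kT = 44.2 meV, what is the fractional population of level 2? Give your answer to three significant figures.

0.0515

Eᵢ/kT = 0, 1.3281, 2.6471, 3.2353.
Z = Σ e^(−Eᵢ/kT) = e^(−0) + e^(−1.3281) + e^(−2.6471) + e^(−3.2353) = 1.0000 + 0.26498 + 0.070856 + 0.039348 = 1.3752.
P₂ = e^(−E₂/kT) / Z = 0.070856/1.3752 = 0.0515.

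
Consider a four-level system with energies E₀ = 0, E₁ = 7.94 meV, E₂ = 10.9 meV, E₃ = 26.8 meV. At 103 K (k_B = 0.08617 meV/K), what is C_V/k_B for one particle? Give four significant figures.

0.4449

k_BT = 0.08617 × 103 K = 8.87551 meV.
Eᵢ/kT = 0, 0.894596, 1.22810, 3.01954.
Z = Σ e^(−Eᵢ/kT) = e^(−0) + e^(−0.894596) + e^(−1.22810) + e^(−3.01954) = 1.00000 + 0.408773 + 0.292848 + 0.0488237 = 1.75044.
⟨E⟩ = 4.42527 meV, ⟨E²⟩ = 54.6325 meV².
C_V/k_B = (⟨E²⟩ − ⟨E⟩²)/(kT)² = (54.6325 − 19.5830)/78.7747 = 0.4449.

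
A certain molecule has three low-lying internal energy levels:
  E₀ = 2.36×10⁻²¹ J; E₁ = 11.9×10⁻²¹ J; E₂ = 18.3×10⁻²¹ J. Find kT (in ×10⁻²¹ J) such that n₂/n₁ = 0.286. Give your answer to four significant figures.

5.113 ×10⁻²¹ J

n₂/n₁ = exp[−(E₂−E₁)/kT] = 0.286.
⇒ (E₂−E₁)/kT = ln(1/0.286) = ln(3.49650) = 1.25176.
kT = 6.4 ×10⁻²¹ J / 1.25176 = 5.113 ×10⁻²¹ J.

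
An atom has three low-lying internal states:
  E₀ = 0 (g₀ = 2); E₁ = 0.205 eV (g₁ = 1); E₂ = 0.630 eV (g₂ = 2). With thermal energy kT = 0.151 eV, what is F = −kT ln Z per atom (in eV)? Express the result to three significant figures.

Eᵢ/kT = 0, 1.3576, 4.1722.
Z = Σ gᵢe^(−Eᵢ/kT) = 2·e^(−0) + 1·e^(−1.3576) + 2·e^(−4.1722) = 2.0000 + 0.25728 + 0.030837 = 2.2881.
F = −kT ln Z = −0.151 × ln(2.2881) = −0.151 × 0.82772 = -0.125 eV.

-0.125 eV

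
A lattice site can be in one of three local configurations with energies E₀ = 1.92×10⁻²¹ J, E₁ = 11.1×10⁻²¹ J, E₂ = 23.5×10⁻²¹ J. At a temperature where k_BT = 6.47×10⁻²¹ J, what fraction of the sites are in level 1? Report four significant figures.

0.1894

Eᵢ/kT = 0.296754, 1.71561, 3.63215.
Z = Σ e^(−Eᵢ/kT) = e^(−0.296754) + e^(−1.71561) + e^(−3.63215) = 0.743227 + 0.179854 + 0.0264592 = 0.949540.
P₁ = e^(−E₁/kT) / Z = 0.179854/0.949540 = 0.1894.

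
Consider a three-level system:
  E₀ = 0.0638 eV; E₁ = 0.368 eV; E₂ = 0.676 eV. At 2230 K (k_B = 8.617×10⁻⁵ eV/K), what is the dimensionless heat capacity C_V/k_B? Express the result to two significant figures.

0.62

k_BT = 8.617×10⁻⁵ × 2230 K = 0.1922 eV.
Eᵢ/kT = 0.3319, 1.915, 3.517.
Z = Σ e^(−Eᵢ/kT) = e^(−0.3319) + e^(−1.915) + e^(−3.517) = 0.7176 + 0.1473 + 0.02969 = 0.8946.
⟨E⟩ = 0.1342 eV, ⟨E²⟩ = 0.04073 eV².
C_V/k_B = (⟨E²⟩ − ⟨E⟩²)/(kT)² = (0.04073 − 0.01801)/0.03694 = 0.62.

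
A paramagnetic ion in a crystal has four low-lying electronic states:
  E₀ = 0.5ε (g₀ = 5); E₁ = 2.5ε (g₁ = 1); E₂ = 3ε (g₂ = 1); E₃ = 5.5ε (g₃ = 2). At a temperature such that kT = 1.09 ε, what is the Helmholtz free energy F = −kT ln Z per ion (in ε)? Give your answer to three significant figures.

-1.31 ε

Eᵢ/kT = 0.45872, 2.2936, 2.7523, 5.0459.
Z = Σ gᵢe^(−Eᵢ/kT) = 5·e^(−0.45872) + 1·e^(−2.2936) + 1·e^(−2.7523) + 2·e^(−5.0459) = 3.1605 + 0.10090 + 0.063781 + 0.012871 = 3.3381.
F = −kT ln Z = −1.09 × ln(3.3381) = −1.09 × 1.2054 = -1.31 ε.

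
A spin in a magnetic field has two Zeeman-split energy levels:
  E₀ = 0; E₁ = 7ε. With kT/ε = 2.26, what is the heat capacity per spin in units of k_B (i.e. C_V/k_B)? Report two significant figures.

Eᵢ/kT = 0, 3.097.
Z = Σ e^(−Eᵢ/kT) = e^(−0) + e^(−3.097) = 1.000 + 0.04518 = 1.045.
⟨E⟩ = 0.3026 ε, ⟨E²⟩ = 2.118 ε².
C_V/k_B = (⟨E²⟩ − ⟨E⟩²)/(kT)² = (2.118 − 0.09157)/5.108 = 0.40.

0.40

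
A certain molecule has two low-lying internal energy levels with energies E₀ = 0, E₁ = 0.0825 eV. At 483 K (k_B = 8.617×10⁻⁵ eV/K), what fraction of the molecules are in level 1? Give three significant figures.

k_BT = 8.617×10⁻⁵ × 483 K = 0.041620 eV.
Eᵢ/kT = 0, 1.9822.
Z = Σ e^(−Eᵢ/kT) = e^(−0) + e^(−1.9822) = 1.0000 + 0.13777 = 1.1378.
P₁ = e^(−E₁/kT) / Z = 0.13777/1.1378 = 0.121.

0.121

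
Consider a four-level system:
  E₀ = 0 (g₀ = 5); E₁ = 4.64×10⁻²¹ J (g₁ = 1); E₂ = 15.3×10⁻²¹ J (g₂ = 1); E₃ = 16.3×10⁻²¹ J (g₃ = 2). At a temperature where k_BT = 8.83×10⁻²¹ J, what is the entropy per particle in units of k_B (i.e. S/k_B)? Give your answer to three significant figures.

2.00

Eᵢ/kT = 0, 0.52548, 1.7327, 1.8460.
Z = Σ gᵢe^(−Eᵢ/kT) = 5·e^(−0) + 1·e^(−0.52548) + 1·e^(−1.7327) + 2·e^(−1.8460) = 5.0000 + 0.59127 + 0.17681 + 0.31573 = 6.0838.
⟨E⟩ = Σ EᵢPᵢ = 1.7415 ×10⁻²¹ J.
S/k_B = ln Z + ⟨E⟩/kT = ln(6.0838) + 1.7415/8.83 = 1.8056 + 0.19723 = 2.00.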